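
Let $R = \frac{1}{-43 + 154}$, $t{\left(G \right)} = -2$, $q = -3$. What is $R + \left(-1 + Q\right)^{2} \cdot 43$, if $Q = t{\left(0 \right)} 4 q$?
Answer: $\frac{2524918}{111} \approx 22747.0$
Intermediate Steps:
$Q = 24$ ($Q = \left(-2\right) 4 \left(-3\right) = \left(-8\right) \left(-3\right) = 24$)
$R = \frac{1}{111} \approx 0.009009$
$R + \left(-1 + Q\right)^{2} \cdot 43 = \frac{1}{111} + \left(-1 + 24\right)^{2} \cdot 43 = \frac{1}{111} + 23^{2} \cdot 43 = \frac{1}{111} + 529 \cdot 43 = \frac{1}{111} + 22747 = \frac{2524918}{111}$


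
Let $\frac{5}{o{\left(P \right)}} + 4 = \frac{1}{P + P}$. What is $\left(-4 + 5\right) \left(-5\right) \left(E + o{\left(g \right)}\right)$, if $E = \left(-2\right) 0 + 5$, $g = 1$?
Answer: $- \frac{125}{7} \approx -17.857$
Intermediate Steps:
$E = 5$ ($E = 0 + 5 = 5$)
$o{\left(P \right)} = \frac{5}{-4 + \frac{1}{2 P}}$ ($o{\left(P \right)} = \frac{5}{-4 + \frac{1}{P + P}} = \frac{5}{-4 + \frac{1}{2 P}}$)
$\left(-4 + 5\right) \left(-5\right) \left(E + o{\left(g \right)}\right) = \left(-4 + 5\right) \left(-5\right) \left(5 - \frac{10}{-1 + 8 \cdot 1}\right) = 1 \left(-5\right) \left(5 - \frac{10}{-1 + 8}\right) = - 5 \left(5 - \frac{10}{7}\right) = \left(-5\right) \frac{25}{7} = - \frac{125}{7}$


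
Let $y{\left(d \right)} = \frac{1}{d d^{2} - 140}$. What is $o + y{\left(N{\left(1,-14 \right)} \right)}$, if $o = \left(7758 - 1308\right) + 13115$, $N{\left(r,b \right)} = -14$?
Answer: $\frac{56425459}{2884} \approx 19565.0$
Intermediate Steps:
$y{\left(d \right)} = \frac{1}{-140 + d^{3}}$ ($y{\left(d \right)} = \frac{1}{d^{3} - 140} = \frac{1}{-140 + d^{3}}$)
$o = 19565$ ($o = 6450 + 13115 = 19565$)
$o + y{\left(N{\left(1,-14 \right)} \right)} = 19565 + \frac{1}{-140 + \left(-14\right)^{3}} = 19565 + \frac{1}{-140 - 2744} = 19565 + \frac{1}{-2884} = 19565 - \frac{1}{2884} = \frac{56425459}{2884}$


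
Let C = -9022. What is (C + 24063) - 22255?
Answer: -7214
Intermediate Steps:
(C + 24063) - 22255 = (-9022 + 24063) - 22255 = 15041 - 22255 = -7214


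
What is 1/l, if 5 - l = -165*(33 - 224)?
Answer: -1/31510 ≈ -3.1736e-5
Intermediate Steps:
l = -31510 (l = 5 - (-165)*(33 - 224) = 5 - (-165)*(-191) = 5 - 1*31515 = 5 - 31515 = -31510)
1/l = 1/(-31510) = -1/31510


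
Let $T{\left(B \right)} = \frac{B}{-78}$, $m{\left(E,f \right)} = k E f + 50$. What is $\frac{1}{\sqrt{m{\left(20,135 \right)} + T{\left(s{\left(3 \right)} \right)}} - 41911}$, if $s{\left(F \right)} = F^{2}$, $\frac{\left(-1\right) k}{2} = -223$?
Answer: $- \frac{1089686}{45638519449} - \frac{\sqrt{814072922}}{45638519449} \approx -2.4502 \cdot 10^{-5}$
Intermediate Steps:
$k = 446$ ($k = \left(-2\right) \left(-223\right) = 446$)
$m{\left(E,f \right)} = 50 + 446 E f$ ($m{\left(E,f \right)} = 446 E f + 50 = 50 + 446 E f$)
$T{\left(B \right)} = - \frac{B}{78}$ ($T{\left(B \right)} = B \left(- \frac{1}{78}\right) = - \frac{B}{78}$)
$\frac{1}{\sqrt{m{\left(20,135 \right)} + T{\left(s{\left(3 \right)} \right)}} - 41911} = \frac{1}{\sqrt{\left(50 + 446 \cdot 20 \cdot 135\right) - \frac{3^{2}}{78}} - 41911} = \frac{1}{\sqrt{\left(50 + 1204200\right) - \frac{3}{26}} - 41911} = \frac{1}{\sqrt{1204250 - \frac{3}{26}} - 41911} = \frac{1}{\sqrt{\frac{31310497}{26}} - 41911} = \frac{1}{\frac{\sqrt{814072922}}{26} - 41911} = \frac{1}{-41911 + \frac{\sqrt{814072922}}{26}}$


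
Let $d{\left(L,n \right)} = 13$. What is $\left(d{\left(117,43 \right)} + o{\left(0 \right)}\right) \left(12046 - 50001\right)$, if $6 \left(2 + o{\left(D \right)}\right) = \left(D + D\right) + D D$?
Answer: $-417505$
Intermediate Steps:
$o{\left(D \right)} = -2 + \frac{D}{3} + \frac{D^{2}}{6}$ ($o{\left(D \right)} = -2 + \frac{\left(D + D\right) + D D}{6} = -2 + \frac{2 D + D^{2}}{6} = -2 + \frac{D^{2} + 2 D}{6} = -2 + \left(\frac{D}{3} + \frac{D^{2}}{6}\right) = -2 + \frac{D}{3} + \frac{D^{2}}{6}$)
$\left(d{\left(117,43 \right)} + o{\left(0 \right)}\right) \left(12046 - 50001\right) = \left(13 + \left(-2 + \frac{1}{3} \cdot 0 + \frac{0^{2}}{6}\right)\right) \left(12046 - 50001\right) = \left(13 + \left(-2 + 0 + \frac{1}{6} \cdot 0\right)\right) \left(-37955\right) = \left(13 + \left(-2 + 0 + 0\right)\right) \left(-37955\right) = \left(13 - 2\right) \left(-37955\right) = 11 \left(-37955\right) = -417505$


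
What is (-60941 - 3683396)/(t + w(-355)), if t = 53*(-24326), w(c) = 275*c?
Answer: 3744337/1386903 ≈ 2.6998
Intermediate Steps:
t = -1289278
(-60941 - 3683396)/(t + w(-355)) = (-60941 - 3683396)/(-1289278 + 275*(-355)) = -3744337/(-1289278 - 97625) = -3744337/(-1386903) = -3744337*(-1/1386903) = 3744337/1386903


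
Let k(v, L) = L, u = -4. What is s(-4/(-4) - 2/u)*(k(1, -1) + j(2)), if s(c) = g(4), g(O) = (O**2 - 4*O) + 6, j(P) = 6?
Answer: 30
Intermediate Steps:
g(O) = 6 + O**2 - 4*O
s(c) = 6 (s(c) = 6 + 4**2 - 4*4 = 6 + 16 - 16 = 6)
s(-4/(-4) - 2/u)*(k(1, -1) + j(2)) = 6*(-1 + 6) = 6*5 = 30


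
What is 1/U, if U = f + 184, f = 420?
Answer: 1/604 ≈ 0.0016556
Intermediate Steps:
U = 604 (U = 420 + 184 = 604)
1/U = 1/604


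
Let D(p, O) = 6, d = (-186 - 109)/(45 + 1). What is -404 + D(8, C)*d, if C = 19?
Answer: -10177/23 ≈ -442.48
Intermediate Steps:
d = -295/46 ≈ -6.4130
-404 + D(8, C)*d = -404 + 6*(-295/46) = -404 - 885/23 = -10177/23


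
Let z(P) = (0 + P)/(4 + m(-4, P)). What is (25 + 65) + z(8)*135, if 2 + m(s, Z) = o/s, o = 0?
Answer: 630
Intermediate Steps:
m(s, Z) = -2 (m(s, Z) = -2 + 0/s = -2 + 0 = -2)
z(P) = P/2 (z(P) = (0 + P)/(4 - 2) = P/2)
(25 + 65) + z(8)*135 = (25 + 65) + ((½)*8)*135 = 90 + 4*135 = 90 + 540 = 630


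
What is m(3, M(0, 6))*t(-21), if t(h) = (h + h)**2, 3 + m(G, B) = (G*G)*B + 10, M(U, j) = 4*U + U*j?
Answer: 12348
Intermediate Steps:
m(G, B) = 7 + B*G**2 (m(G, B) = -3 + ((G*G)*B + 10) = -3 + (G**2*B + 10) = -3 + (B*G**2 + 10) = -3 + (10 + B*G**2) = 7 + B*G**2)
t(h) = 4*h**2 (t(h) = (2*h)**2 = 4*h**2)
m(3, M(0, 6))*t(-21) = (7 + (0*(4 + 6))*3**2)*(4*(-21)**2) = (7 + (0*10)*9)*(4*441) = (7 + 0*9)*1764 = (7 + 0)*1764 = 7*1764 = 12348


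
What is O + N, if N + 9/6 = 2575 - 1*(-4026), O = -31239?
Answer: -49279/2 ≈ -24640.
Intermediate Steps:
N = 13199/2 (N = -3/2 + (2575 - 1*(-4026)) = -3/2 + (2575 + 4026) = -3/2 + 6601 = 13199/2 ≈ 6599.5)
O + N = -31239 + 13199/2 = -49279/2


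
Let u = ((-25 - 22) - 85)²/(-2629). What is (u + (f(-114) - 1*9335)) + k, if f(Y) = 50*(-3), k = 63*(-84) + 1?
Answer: -3533048/239 ≈ -14783.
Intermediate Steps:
k = -5291 (k = -5292 + 1 = -5291)
f(Y) = -150
u = -1584/239 (u = (-47 - 85)²*(-1/2629) = (-132)²*(-1/2629) = 17424*(-1/2629) = -1584/239 ≈ -6.6276)
(u + (f(-114) - 1*9335)) + k = (-1584/239 + (-150 - 1*9335)) - 5291 = (-1584/239 + (-150 - 9335)) - 5291 = (-1584/239 - 9485) - 5291 = -2268499/239 - 5291 = -3533048/239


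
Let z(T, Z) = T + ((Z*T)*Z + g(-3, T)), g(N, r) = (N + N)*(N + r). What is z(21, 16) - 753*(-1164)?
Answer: 881781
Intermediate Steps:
g(N, r) = 2*N*(N + r) (g(N, r) = (2*N)*(N + r) = 2*N*(N + r))
z(T, Z) = 18 - 5*T + T*Z² (z(T, Z) = T + ((Z*T)*Z + 2*(-3)*(-3 + T)) = T + ((T*Z)*Z + (18 - 6*T)) = T + (T*Z² + (18 - 6*T)) = T + (18 - 6*T + T*Z²) = 18 - 5*T + T*Z²)
z(21, 16) - 753*(-1164) = (18 - 5*21 + 21*16²) - 753*(-1164) = (18 - 105 + 21*256) + 876492 = (18 - 105 + 5376) + 876492 = 5289 + 876492 = 881781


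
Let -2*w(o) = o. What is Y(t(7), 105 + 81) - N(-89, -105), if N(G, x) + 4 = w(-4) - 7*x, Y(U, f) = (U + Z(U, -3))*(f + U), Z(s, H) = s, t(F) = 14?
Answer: 4867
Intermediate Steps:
w(o) = -o/2
Y(U, f) = 2*U*(U + f) (Y(U, f) = (U + U)*(f + U) = (2*U)*(U + f) = 2*U*(U + f))
N(G, x) = -2 - 7*x (N(G, x) = -4 + (-½*(-4) - 7*x) = -4 + (2 - 7*x) = -2 - 7*x)
Y(t(7), 105 + 81) - N(-89, -105) = 2*14*(14 + (105 + 81)) - (-2 - 7*(-105)) = 2*14*(14 + 186) - (-2 + 735) = 2*14*200 - 1*733 = 5600 - 733 = 4867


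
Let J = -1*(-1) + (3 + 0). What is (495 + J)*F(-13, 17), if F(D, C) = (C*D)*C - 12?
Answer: -1880731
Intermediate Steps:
J = 4 (J = 1 + 3 = 4)
F(D, C) = -12 + D*C² (F(D, C) = D*C² - 12 = -12 + D*C²)
(495 + J)*F(-13, 17) = (495 + 4)*(-12 - 13*17²) = 499*(-12 - 13*289) = 499*(-12 - 3757) = 499*(-3769) = -1880731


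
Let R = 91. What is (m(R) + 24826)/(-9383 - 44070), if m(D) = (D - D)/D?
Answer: -24826/53453 ≈ -0.46445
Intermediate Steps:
m(D) = 0 (m(D) = 0/D = 0)
(m(R) + 24826)/(-9383 - 44070) = (0 + 24826)/(-9383 - 44070) = 24826/(-53453) = 24826*(-1/53453) = -24826/53453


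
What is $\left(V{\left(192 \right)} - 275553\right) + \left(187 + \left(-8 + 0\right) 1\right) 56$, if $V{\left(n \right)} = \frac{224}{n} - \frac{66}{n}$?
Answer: $- \frac{25490705}{96} \approx -2.6553 \cdot 10^{5}$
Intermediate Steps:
$V{\left(n \right)} = \frac{158}{n}$
$\left(V{\left(192 \right)} - 275553\right) + \left(187 + \left(-8 + 0\right) 1\right) 56 = \left(\frac{158}{192} - 275553\right) + \left(187 + \left(-8 + 0\right) 1\right) 56 = \left(158 \cdot \frac{1}{192} - 275553\right) + \left(187 - 8\right) 56 = \left(\frac{79}{96} - 275553\right) + \left(187 - 8\right) 56 = - \frac{26453009}{96} + 179 \cdot 56 = - \frac{26453009}{96} + 10024 = - \frac{25490705}{96}$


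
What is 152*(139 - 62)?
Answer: 11704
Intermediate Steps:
152*(139 - 62) = 152*77 = 11704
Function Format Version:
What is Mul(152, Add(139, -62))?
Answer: 11704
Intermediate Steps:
Mul(152, Add(139, -62)) = Mul(152, 77) = 11704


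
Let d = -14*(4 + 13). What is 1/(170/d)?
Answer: -7/5 ≈ -1.4000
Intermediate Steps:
d = -238 (d = -14*17 = -238)
1/(170/d) = 1/(170/(-238)) = 1/(170*(-1/238)) = 1/(-5/7) = -7/5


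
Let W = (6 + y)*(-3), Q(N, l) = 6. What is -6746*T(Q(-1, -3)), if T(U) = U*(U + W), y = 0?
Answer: 485712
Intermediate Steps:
W = -18 (W = (6 + 0)*(-3) = 6*(-3) = -18)
T(U) = U*(-18 + U) (T(U) = U*(U - 18) = U*(-18 + U))
-6746*T(Q(-1, -3)) = -40476*(-18 + 6) = -40476*(-12) = -6746*(-72) = 485712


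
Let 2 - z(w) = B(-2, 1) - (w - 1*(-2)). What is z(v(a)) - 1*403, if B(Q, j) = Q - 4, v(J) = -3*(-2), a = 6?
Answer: -387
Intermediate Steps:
v(J) = 6
B(Q, j) = -4 + Q
z(w) = 10 + w (z(w) = 2 - ((-4 - 2) - (w - 1*(-2))) = 2 - (-6 - (w + 2)) = 2 - (-6 - (2 + w)) = 2 - (-6 + (-2 - w)) = 2 - (-8 - w) = 2 + (8 + w) = 10 + w)
z(v(a)) - 1*403 = (10 + 6) - 1*403 = 16 - 403 = -387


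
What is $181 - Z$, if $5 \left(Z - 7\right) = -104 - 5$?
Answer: $\frac{979}{5} \approx 195.8$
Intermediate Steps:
$Z = - \frac{74}{5}$ ($Z = 7 + \frac{-104 - 5}{5} = 7 + \frac{1}{5} \left(-109\right) = 7 - \frac{109}{5} = - \frac{74}{5} \approx -14.8$)
$181 - Z = 181 - - \frac{74}{5} = 181 + \frac{74}{5} = \frac{979}{5}$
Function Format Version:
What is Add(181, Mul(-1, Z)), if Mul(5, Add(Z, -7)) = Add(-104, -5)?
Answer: Rational(979, 5) ≈ 195.80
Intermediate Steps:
Z = Rational(-74, 5) (Z = Add(7, Mul(Rational(1, 5), Add(-104, -5))) = Add(7, Mul(Rational(1, 5), -109)) = Add(7, Rational(-109, 5)) = Rational(-74, 5) ≈ -14.800)
Add(181, Mul(-1, Z)) = Add(181, Mul(-1, Rational(-74, 5))) = Add(181, Rational(74, 5)) = Rational(979, 5)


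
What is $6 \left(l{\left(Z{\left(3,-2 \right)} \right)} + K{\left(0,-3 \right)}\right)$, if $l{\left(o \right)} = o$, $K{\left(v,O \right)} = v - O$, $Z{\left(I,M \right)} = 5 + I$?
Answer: $66$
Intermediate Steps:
$6 \left(l{\left(Z{\left(3,-2 \right)} \right)} + K{\left(0,-3 \right)}\right) = 6 \left(\left(5 + 3\right) + \left(0 - -3\right)\right) = 6 \left(8 + \left(0 + 3\right)\right) = 6 \left(8 + 3\right) = 6 \cdot 11 = 66$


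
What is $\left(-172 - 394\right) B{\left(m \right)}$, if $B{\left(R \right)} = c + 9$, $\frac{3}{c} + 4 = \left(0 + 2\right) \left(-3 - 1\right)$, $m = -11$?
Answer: $- \frac{9905}{2} \approx -4952.5$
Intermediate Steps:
$c = - \frac{1}{4}$ ($c = \frac{3}{-4 + \left(0 + 2\right) \left(-3 - 1\right)} = \frac{3}{-4 + 2 \left(-4\right)} = \frac{3}{-4 - 8} = \frac{3}{-12} = 3 \left(- \frac{1}{12}\right) = - \frac{1}{4} \approx -0.25$)
$B{\left(R \right)} = \frac{35}{4}$ ($B{\left(R \right)} = - \frac{1}{4} + 9 = \frac{35}{4}$)
$\left(-172 - 394\right) B{\left(m \right)} = \left(-172 - 394\right) \frac{35}{4} = \left(-566\right) \frac{35}{4} = - \frac{9905}{2}$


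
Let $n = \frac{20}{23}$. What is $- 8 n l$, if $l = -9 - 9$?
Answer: $\frac{2880}{23} \approx 125.22$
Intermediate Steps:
$n = \frac{20}{23}$ ($n = 20 \cdot \frac{1}{23} = \frac{20}{23} \approx 0.86957$)
$l = -18$ ($l = -9 - 9 = -18$)
$- 8 n l = \left(-8\right) \frac{20}{23} \left(-18\right) = \left(- \frac{160}{23}\right) \left(-18\right) = \frac{2880}{23}$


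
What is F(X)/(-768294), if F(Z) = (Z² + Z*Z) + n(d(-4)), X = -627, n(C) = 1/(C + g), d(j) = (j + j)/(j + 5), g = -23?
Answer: -24373997/23817114 ≈ -1.0234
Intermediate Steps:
d(j) = 2*j/(5 + j) (d(j) = (2*j)/(5 + j) = 2*j/(5 + j))
n(C) = 1/(-23 + C) (n(C) = 1/(C - 23) = 1/(-23 + C))
F(Z) = -1/31 + 2*Z² (F(Z) = (Z² + Z*Z) + 1/(-23 + 2*(-4)/(5 - 4)) = (Z² + Z²) + 1/(-23 + 2*(-4)/1) = 2*Z² + 1/(-23 + 2*(-4)*1) = 2*Z² + 1/(-23 - 8) = 2*Z² + 1/(-31) = 2*Z² - 1/31 = -1/31 + 2*Z²)
F(X)/(-768294) = (-1/31 + 2*(-627)²)/(-768294) = (-1/31 + 2*393129)*(-1/768294) = (-1/31 + 786258)*(-1/768294) = (24373997/31)*(-1/768294) = -24373997/23817114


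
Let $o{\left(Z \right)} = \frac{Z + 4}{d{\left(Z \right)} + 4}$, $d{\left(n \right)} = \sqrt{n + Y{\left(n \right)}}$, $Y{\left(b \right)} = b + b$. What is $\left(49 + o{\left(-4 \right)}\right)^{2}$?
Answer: $2401$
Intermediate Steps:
$Y{\left(b \right)} = 2 b$
$d{\left(n \right)} = \sqrt{3} \sqrt{n}$ ($d{\left(n \right)} = \sqrt{n + 2 n} = \sqrt{3 n} = \sqrt{3} \sqrt{n}$)
$o{\left(Z \right)} = \frac{4 + Z}{4 + \sqrt{3} \sqrt{Z}}$ ($o{\left(Z \right)} = \frac{Z + 4}{\sqrt{3} \sqrt{Z} + 4} = \frac{4 + Z}{4 + \sqrt{3} \sqrt{Z}}$)
$\left(49 + o{\left(-4 \right)}\right)^{2} = \left(49 + \frac{4 - 4}{4 + \sqrt{3} \sqrt{-4}}\right)^{2} = \left(49 + \frac{1}{4 + \sqrt{3} \cdot 2 i} 0\right)^{2} = \left(49 + \frac{1}{4 + 2 i \sqrt{3}} \cdot 0\right)^{2} = \left(49 + 0\right)^{2} = 49^{2} = 2401$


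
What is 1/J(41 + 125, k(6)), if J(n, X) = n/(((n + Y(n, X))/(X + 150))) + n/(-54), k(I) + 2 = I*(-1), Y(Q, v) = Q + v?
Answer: 81/5644 ≈ 0.014352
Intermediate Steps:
k(I) = -2 - I (k(I) = -2 + I*(-1) = -2 - I)
J(n, X) = -n/54 + n*(150 + X)/(X + 2*n) (J(n, X) = n/(((n + (n + X))/(X + 150))) + n/(-54) = n/(((n + (X + n))/(150 + X))) + n*(-1/54) = n/(((X + 2*n)/(150 + X))) - n/54 = n*((150 + X)/(X + 2*n)) - n/54 = n*(150 + X)/(X + 2*n) - n/54 = -n/54 + n*(150 + X)/(X + 2*n))
1/J(41 + 125, k(6)) = 1/((41 + 125)*(8100 - 2*(41 + 125) + 53*(-2 - 1*6))/(54*((-2 - 1*6) + 2*(41 + 125)))) = 1/((1/54)*166*(8100 - 2*166 + 53*(-2 - 6))/((-2 - 6) + 2*166)) = 1/((1/54)*166*(8100 - 332 + 53*(-8))/(-8 + 332)) = 1/((1/54)*166*(8100 - 332 - 424)/324) = 1/((1/54)*166*(1/324)*7344) = 1/(5644/81) = 81/5644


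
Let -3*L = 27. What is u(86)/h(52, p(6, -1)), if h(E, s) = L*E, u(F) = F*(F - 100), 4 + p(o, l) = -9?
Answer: 301/117 ≈ 2.5727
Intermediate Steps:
p(o, l) = -13 (p(o, l) = -4 - 9 = -13)
L = -9 (L = -⅓*27 = -9)
u(F) = F*(-100 + F)
h(E, s) = -9*E
u(86)/h(52, p(6, -1)) = (86*(-100 + 86))/((-9*52)) = (86*(-14))/(-468) = -1204*(-1/468) = 301/117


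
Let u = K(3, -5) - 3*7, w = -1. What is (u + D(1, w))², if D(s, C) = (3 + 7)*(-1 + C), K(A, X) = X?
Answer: 2116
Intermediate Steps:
u = -26 (u = -5 - 3*7 = -5 - 21 = -26)
D(s, C) = -10 + 10*C (D(s, C) = 10*(-1 + C) = -10 + 10*C)
(u + D(1, w))² = (-26 + (-10 + 10*(-1)))² = (-26 + (-10 - 10))² = (-26 - 20)² = (-46)² = 2116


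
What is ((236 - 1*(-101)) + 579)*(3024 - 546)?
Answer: 2269848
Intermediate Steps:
((236 - 1*(-101)) + 579)*(3024 - 546) = ((236 + 101) + 579)*2478 = (337 + 579)*2478 = 916*2478 = 2269848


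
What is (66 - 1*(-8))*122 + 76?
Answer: 9104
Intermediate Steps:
(66 - 1*(-8))*122 + 76 = (66 + 8)*122 + 76 = 74*122 + 76 = 9028 + 76 = 9104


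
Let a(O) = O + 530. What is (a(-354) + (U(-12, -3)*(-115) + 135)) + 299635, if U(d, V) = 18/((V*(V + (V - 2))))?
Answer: 1199439/4 ≈ 2.9986e+5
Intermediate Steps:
a(O) = 530 + O
U(d, V) = 18/(V*(-2 + 2*V)) (U(d, V) = 18/((V*(V + (-2 + V)))) = 18/((V*(-2 + 2*V))) = 18*(1/(V*(-2 + 2*V))) = 18/(V*(-2 + 2*V)))
(a(-354) + (U(-12, -3)*(-115) + 135)) + 299635 = ((530 - 354) + ((9/(-3*(-1 - 3)))*(-115) + 135)) + 299635 = (176 + ((9*(-⅓)/(-4))*(-115) + 135)) + 299635 = (176 + ((9*(-⅓)*(-¼))*(-115) + 135)) + 299635 = (176 + ((¾)*(-115) + 135)) + 299635 = (176 + (-345/4 + 135)) + 299635 = (176 + 195/4) + 299635 = 899/4 + 299635 = 1199439/4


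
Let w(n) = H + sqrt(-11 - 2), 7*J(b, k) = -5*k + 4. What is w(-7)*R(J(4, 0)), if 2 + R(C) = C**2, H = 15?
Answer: -1230/49 - 82*I*sqrt(13)/49 ≈ -25.102 - 6.0338*I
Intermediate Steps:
J(b, k) = 4/7 - 5*k/7 (J(b, k) = (-5*k + 4)/7 = (4 - 5*k)/7 = 4/7 - 5*k/7)
R(C) = -2 + C**2
w(n) = 15 + I*sqrt(13) (w(n) = 15 + sqrt(-11 - 2) = 15 + sqrt(-13) = 15 + I*sqrt(13))
w(-7)*R(J(4, 0)) = (15 + I*sqrt(13))*(-2 + (4/7 - 5/7*0)**2) = (15 + I*sqrt(13))*(-2 + (4/7 + 0)**2) = (15 + I*sqrt(13))*(-2 + (4/7)**2) = (15 + I*sqrt(13))*(-2 + 16/49) = (15 + I*sqrt(13))*(-82/49) = -1230/49 - 82*I*sqrt(13)/49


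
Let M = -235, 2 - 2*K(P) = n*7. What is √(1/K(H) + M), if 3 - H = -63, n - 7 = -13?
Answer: I*√113718/22 ≈ 15.328*I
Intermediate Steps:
n = -6 (n = 7 - 13 = -6)
H = 66 (H = 3 - 1*(-63) = 3 + 63 = 66)
K(P) = 22 (K(P) = 1 - (-3)*7 = 1 - ½*(-42) = 1 + 21 = 22)
√(1/K(H) + M) = √(1/22 - 235) = √(-5169/22) = I*√113718/22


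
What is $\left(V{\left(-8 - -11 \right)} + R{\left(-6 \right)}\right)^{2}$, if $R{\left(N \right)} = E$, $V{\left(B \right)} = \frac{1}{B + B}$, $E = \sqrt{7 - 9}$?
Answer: $- \frac{71}{36} + \frac{i \sqrt{2}}{3} \approx -1.9722 + 0.4714 i$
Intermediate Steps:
$E = i \sqrt{2}$ ($E = \sqrt{-2} = i \sqrt{2} \approx 1.4142 i$)
$V{\left(B \right)} = \frac{1}{2 B}$
$R{\left(N \right)} = i \sqrt{2}$
$\left(V{\left(-8 - -11 \right)} + R{\left(-6 \right)}\right)^{2} = \left(\frac{1}{2 \left(-8 - -11\right)} + i \sqrt{2}\right)^{2} = \left(\frac{1}{2 \left(-8 + 11\right)} + i \sqrt{2}\right)^{2} = \left(\frac{1}{2 \cdot 3} + i \sqrt{2}\right)^{2} = \left(\frac{1}{2} \cdot \frac{1}{3} + i \sqrt{2}\right)^{2} = \left(\frac{1}{6} + i \sqrt{2}\right)^{2}$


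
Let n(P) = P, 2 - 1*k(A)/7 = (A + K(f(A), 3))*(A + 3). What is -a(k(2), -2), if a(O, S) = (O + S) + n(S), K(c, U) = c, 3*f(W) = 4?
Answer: 320/3 ≈ 106.67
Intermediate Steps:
f(W) = 4/3 (f(W) = (⅓)*4 = 4/3)
k(A) = 14 - 7*(3 + A)*(4/3 + A) (k(A) = 14 - 7*(A + 4/3)*(A + 3) = 14 - 7*(4/3 + A)*(3 + A) = 14 - 7*(3 + A)*(4/3 + A))
a(O, S) = O + 2*S (a(O, S) = (O + S) + S = O + 2*S)
-a(k(2), -2) = -((-14 - 7*2² - 91/3*2) + 2*(-2)) = -((-14 - 7*4 - 182/3) - 4) = -((-14 - 28 - 182/3) - 4) = -(-308/3 - 4) = -1*(-320/3) = 320/3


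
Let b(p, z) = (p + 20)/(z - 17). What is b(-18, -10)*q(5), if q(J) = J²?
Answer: -50/27 ≈ -1.8519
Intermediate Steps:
b(p, z) = (20 + p)/(-17 + z)
b(-18, -10)*q(5) = ((20 - 18)/(-17 - 10))*5² = (2/(-27))*25 = -1/27*2*25 = -2/27*25 = -50/27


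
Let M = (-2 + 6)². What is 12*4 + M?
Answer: 64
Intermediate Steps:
M = 16 (M = 4² = 16)
12*4 + M = 12*4 + 16 = 48 + 16 = 64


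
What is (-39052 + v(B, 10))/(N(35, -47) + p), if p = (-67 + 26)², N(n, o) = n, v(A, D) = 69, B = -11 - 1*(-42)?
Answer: -38983/1716 ≈ -22.717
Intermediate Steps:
B = 31 (B = -11 + 42 = 31)
p = 1681 (p = (-41)² = 1681)
(-39052 + v(B, 10))/(N(35, -47) + p) = (-39052 + 69)/(35 + 1681) = -38983/1716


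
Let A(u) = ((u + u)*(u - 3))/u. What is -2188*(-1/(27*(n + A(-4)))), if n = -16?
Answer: -1094/405 ≈ -2.7012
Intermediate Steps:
A(u) = -6 + 2*u (A(u) = ((2*u)*(-3 + u))/u = (2*u*(-3 + u))/u = -6 + 2*u)
-2188*(-1/(27*(n + A(-4)))) = -2188*(-1/(27*(-16 + (-6 + 2*(-4))))) = -2188*(-1/(27*(-16 + (-6 - 8)))) = -2188*(-1/(27*(-16 - 14))) = -2188/((-30*(-27))) = -2188/810 = -2188*1/810 = -1094/405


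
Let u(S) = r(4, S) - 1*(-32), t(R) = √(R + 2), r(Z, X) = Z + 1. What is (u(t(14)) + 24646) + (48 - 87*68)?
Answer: 18815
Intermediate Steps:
r(Z, X) = 1 + Z
t(R) = √(2 + R)
u(S) = 37 (u(S) = (1 + 4) - 1*(-32) = 5 + 32 = 37)
(u(t(14)) + 24646) + (48 - 87*68) = (37 + 24646) + (48 - 87*68) = 24683 + (48 - 5916) = 24683 - 5868 = 18815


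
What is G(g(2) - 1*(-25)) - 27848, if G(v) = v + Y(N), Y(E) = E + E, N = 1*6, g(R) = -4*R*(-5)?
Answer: -27771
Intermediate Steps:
g(R) = 20*R
N = 6
Y(E) = 2*E
G(v) = 12 + v (G(v) = v + 2*6 = v + 12 = 12 + v)
G(g(2) - 1*(-25)) - 27848 = (12 + (20*2 - 1*(-25))) - 27848 = (12 + (40 + 25)) - 27848 = (12 + 65) - 27848 = 77 - 27848 = -27771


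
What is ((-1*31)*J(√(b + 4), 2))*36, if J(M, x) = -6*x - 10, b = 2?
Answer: 24552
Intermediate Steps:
J(M, x) = -10 - 6*x
((-1*31)*J(√(b + 4), 2))*36 = ((-1*31)*(-10 - 6*2))*36 = -31*(-10 - 12)*36 = -31*(-22)*36 = 682*36 = 24552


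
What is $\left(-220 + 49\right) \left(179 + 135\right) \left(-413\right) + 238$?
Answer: $22175860$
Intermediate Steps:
$\left(-220 + 49\right) \left(179 + 135\right) \left(-413\right) + 238 = \left(-171\right) 314 \left(-413\right) + 238 = \left(-53694\right) \left(-413\right) + 238 = 22175622 + 238 = 22175860$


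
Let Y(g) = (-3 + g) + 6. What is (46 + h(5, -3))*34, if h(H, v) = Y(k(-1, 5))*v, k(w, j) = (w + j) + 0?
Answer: 850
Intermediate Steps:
k(w, j) = j + w (k(w, j) = (j + w) + 0 = j + w)
Y(g) = 3 + g
h(H, v) = 7*v (h(H, v) = (3 + (5 - 1))*v = (3 + 4)*v = 7*v)
(46 + h(5, -3))*34 = (46 + 7*(-3))*34 = (46 - 21)*34 = 25*34 = 850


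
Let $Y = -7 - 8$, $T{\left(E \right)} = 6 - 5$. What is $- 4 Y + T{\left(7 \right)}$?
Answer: $61$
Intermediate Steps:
$T{\left(E \right)} = 1$
$Y = -15$
$- 4 Y + T{\left(7 \right)} = \left(-4\right) \left(-15\right) + 1 = 60 + 1 = 61$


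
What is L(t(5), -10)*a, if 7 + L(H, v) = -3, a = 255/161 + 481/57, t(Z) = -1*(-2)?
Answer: -919760/9177 ≈ -100.22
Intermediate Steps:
t(Z) = 2
a = 91976/9177 (a = 255*(1/161) + 481*(1/57) = 255/161 + 481/57 = 91976/9177 ≈ 10.022)
L(H, v) = -10 (L(H, v) = -7 - 3 = -10)
L(t(5), -10)*a = -10*91976/9177 = -919760/9177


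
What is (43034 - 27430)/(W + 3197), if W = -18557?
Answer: -3901/3840 ≈ -1.0159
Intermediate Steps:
(43034 - 27430)/(W + 3197) = (43034 - 27430)/(-18557 + 3197) = 15604/(-15360) = 15604*(-1/15360) = -3901/3840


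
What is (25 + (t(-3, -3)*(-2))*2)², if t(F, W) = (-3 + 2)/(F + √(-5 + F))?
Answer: (41*I + 7100*√2)/(I + 12*√2) ≈ 589.76 - 32.336*I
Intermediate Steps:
t(F, W) = -1/(F + √(-5 + F))
(25 + (t(-3, -3)*(-2))*2)² = (25 + (-1/(-3 + √(-5 - 3))*(-2))*2)² = (25 + (-1/(-3 + √(-8))*(-2))*2)² = (25 + (-1/(-3 + 2*I*√2)*(-2))*2)² = (25 + (2/(-3 + 2*I*√2))*2)² = (25 + 4/(-3 + 2*I*√2))²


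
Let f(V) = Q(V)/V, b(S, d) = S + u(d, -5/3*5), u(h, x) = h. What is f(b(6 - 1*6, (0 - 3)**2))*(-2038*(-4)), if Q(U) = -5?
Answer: -40760/9 ≈ -4528.9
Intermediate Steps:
b(S, d) = S + d
f(V) = -5/V
f(b(6 - 1*6, (0 - 3)**2))*(-2038*(-4)) = (-5/((6 - 1*6) + (0 - 3)**2))*(-2038*(-4)) = -5/((6 - 6) + (-3)**2)*8152 = -5/(0 + 9)*8152 = -5/9*8152 = -40760/9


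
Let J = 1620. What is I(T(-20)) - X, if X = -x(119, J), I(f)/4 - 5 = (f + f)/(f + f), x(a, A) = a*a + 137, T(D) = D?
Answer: 14322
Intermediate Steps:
x(a, A) = 137 + a**2 (x(a, A) = a**2 + 137 = 137 + a**2)
I(f) = 24 (I(f) = 20 + 4*((f + f)/(f + f)) = 20 + 4*((2*f)/((2*f))) = 20 + 4*((2*f)*(1/(2*f))) = 20 + 4*1 = 20 + 4 = 24)
X = -14298 (X = -(137 + 119**2) = -(137 + 14161) = -1*14298 = -14298)
I(T(-20)) - X = 24 - 1*(-14298) = 24 + 14298 = 14322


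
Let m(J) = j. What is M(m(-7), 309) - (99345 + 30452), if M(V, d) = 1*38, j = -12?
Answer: -129759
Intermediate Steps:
m(J) = -12
M(V, d) = 38
M(m(-7), 309) - (99345 + 30452) = 38 - (99345 + 30452) = 38 - 1*129797 = 38 - 129797 = -129759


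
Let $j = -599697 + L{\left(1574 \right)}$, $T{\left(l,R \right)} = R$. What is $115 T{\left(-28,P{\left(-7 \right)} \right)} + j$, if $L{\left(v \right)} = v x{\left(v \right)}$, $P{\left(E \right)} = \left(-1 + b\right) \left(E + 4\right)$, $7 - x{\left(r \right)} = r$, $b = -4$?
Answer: $-3064430$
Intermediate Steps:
$x{\left(r \right)} = 7 - r$
$P{\left(E \right)} = -20 - 5 E$ ($P{\left(E \right)} = \left(-1 - 4\right) \left(E + 4\right) = - 5 \left(4 + E\right) = -20 - 5 E$)
$L{\left(v \right)} = v \left(7 - v\right)$
$j = -3066155$ ($j = -599697 + 1574 \left(7 - 1574\right) = -599697 + 1574 \left(-1567\right) = -599697 - 2466458 = -3066155$)
$115 T{\left(-28,P{\left(-7 \right)} \right)} + j = 115 \left(-20 - -35\right) - 3066155 = 115 \left(-20 + 35\right) - 3066155 = 115 \cdot 15 - 3066155 = 1725 - 3066155 = -3064430$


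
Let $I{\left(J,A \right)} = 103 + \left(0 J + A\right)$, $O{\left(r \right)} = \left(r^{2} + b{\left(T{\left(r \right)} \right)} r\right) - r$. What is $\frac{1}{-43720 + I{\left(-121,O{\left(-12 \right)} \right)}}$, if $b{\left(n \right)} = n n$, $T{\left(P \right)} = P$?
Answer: $- \frac{1}{45189} \approx -2.2129 \cdot 10^{-5}$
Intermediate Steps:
$b{\left(n \right)} = n^{2}$
$O{\left(r \right)} = r^{2} + r^{3} - r$ ($O{\left(r \right)} = \left(r^{2} + r^{2} r\right) - r = \left(r^{2} + r^{3}\right) - r = r^{2} + r^{3} - r$)
$I{\left(J,A \right)} = 103 + A$ ($I{\left(J,A \right)} = 103 + \left(0 + A\right) = 103 + A$)
$\frac{1}{-43720 + I{\left(-121,O{\left(-12 \right)} \right)}} = \frac{1}{-43720 + \left(103 - 12 \left(-1 - 12 + \left(-12\right)^{2}\right)\right)} = \frac{1}{-43720 + \left(103 - 12 \left(-1 - 12 + 144\right)\right)} = \frac{1}{-43720 + \left(103 - 1572\right)} = \frac{1}{-43720 - 1469} = \frac{1}{-45189} = - \frac{1}{45189}$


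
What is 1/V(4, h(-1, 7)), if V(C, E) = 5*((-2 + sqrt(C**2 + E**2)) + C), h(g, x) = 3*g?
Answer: 1/35 ≈ 0.028571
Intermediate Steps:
V(C, E) = -10 + 5*C + 5*sqrt(C**2 + E**2) (V(C, E) = 5*(-2 + C + sqrt(C**2 + E**2)) = -10 + 5*C + 5*sqrt(C**2 + E**2))
1/V(4, h(-1, 7)) = 1/(-10 + 5*4 + 5*sqrt(4**2 + (3*(-1))**2)) = 1/(-10 + 20 + 5*sqrt(16 + (-3)**2)) = 1/(-10 + 20 + 5*sqrt(16 + 9)) = 1/(-10 + 20 + 5*sqrt(25)) = 1/(-10 + 20 + 5*5) = 1/(-10 + 20 + 25) = 1/35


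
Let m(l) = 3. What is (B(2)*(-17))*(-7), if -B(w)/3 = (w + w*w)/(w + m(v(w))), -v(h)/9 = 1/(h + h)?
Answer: -2142/5 ≈ -428.40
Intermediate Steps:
v(h) = -9/(2*h) (v(h) = -9/(h + h) = -9*1/(2*h) = -9/(2*h))
B(w) = -3*(w + w**2)/(3 + w) (B(w) = -3*(w + w*w)/(w + 3) = -3*(w + w**2)/(3 + w))
(B(2)*(-17))*(-7) = (-3*2*(1 + 2)/(3 + 2)*(-17))*(-7) = (-3*2*3/5*(-17))*(-7) = (-3*2*1/5*3*(-17))*(-7) = -18/5*(-17)*(-7) = (306/5)*(-7) = -2142/5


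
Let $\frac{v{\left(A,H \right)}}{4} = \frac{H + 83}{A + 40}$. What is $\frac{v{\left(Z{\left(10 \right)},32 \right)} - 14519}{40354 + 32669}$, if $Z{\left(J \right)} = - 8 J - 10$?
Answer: $- \frac{72641}{365115} \approx -0.19895$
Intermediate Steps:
$Z{\left(J \right)} = -10 - 8 J$
$v{\left(A,H \right)} = \frac{4 \left(83 + H\right)}{40 + A}$ ($v{\left(A,H \right)} = 4 \frac{H + 83}{A + 40} = 4 \frac{83 + H}{40 + A} = \frac{4 \left(83 + H\right)}{40 + A}$)
$\frac{v{\left(Z{\left(10 \right)},32 \right)} - 14519}{40354 + 32669} = \frac{\frac{4 \left(83 + 32\right)}{40 - 90} - 14519}{40354 + 32669} = \frac{4 \frac{1}{40 - 90} \cdot 115 - 14519}{73023} = \left(4 \frac{1}{40 - 90} \cdot 115 - 14519\right) \frac{1}{73023} = \left(4 \frac{1}{-50} \cdot 115 - 14519\right) \frac{1}{73023} = \left(4 \left(- \frac{1}{50}\right) 115 - 14519\right) \frac{1}{73023} = \left(- \frac{46}{5} - 14519\right) \frac{1}{73023} = \left(- \frac{72641}{5}\right) \frac{1}{73023} = - \frac{72641}{365115}$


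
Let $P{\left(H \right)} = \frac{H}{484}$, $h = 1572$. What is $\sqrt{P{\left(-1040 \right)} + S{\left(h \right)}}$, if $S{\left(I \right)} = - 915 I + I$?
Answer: $\frac{2 i \sqrt{43463507}}{11} \approx 1198.7 i$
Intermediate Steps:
$S{\left(I \right)} = - 914 I$
$P{\left(H \right)} = \frac{H}{484}$ ($P{\left(H \right)} = H \frac{1}{484} = \frac{H}{484}$)
$\sqrt{P{\left(-1040 \right)} + S{\left(h \right)}} = \sqrt{\frac{1}{484} \left(-1040\right) - 1436808} = \sqrt{- \frac{260}{121} - 1436808} = \sqrt{- \frac{173854028}{121}} = \frac{2 i \sqrt{43463507}}{11}$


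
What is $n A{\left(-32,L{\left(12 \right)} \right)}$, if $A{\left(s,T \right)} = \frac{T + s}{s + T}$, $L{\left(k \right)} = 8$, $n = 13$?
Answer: $13$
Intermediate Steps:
$A{\left(s,T \right)} = 1$ ($A{\left(s,T \right)} = \frac{T + s}{T + s} = 1$)
$n A{\left(-32,L{\left(12 \right)} \right)} = 13 \cdot 1 = 13$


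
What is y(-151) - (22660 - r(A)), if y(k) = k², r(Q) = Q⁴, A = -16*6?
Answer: 84934797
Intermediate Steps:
A = -96
y(-151) - (22660 - r(A)) = (-151)² - (22660 - 1*(-96)⁴) = 22801 - (22660 - 1*84934656) = 22801 - (22660 - 84934656) = 22801 - 1*(-84911996) = 22801 + 84911996 = 84934797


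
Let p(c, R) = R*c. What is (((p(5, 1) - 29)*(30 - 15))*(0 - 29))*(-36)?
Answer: -375840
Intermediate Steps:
(((p(5, 1) - 29)*(30 - 15))*(0 - 29))*(-36) = (((1*5 - 29)*(30 - 15))*(0 - 29))*(-36) = (((5 - 29)*15)*(-29))*(-36) = (-24*15*(-29))*(-36) = -360*(-29)*(-36) = 10440*(-36) = -375840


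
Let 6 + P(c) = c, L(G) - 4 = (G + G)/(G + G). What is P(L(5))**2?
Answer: 1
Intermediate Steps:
L(G) = 5 (L(G) = 4 + (G + G)/(G + G) = 4 + (2*G)/((2*G)) = 4 + (2*G)*(1/(2*G)) = 4 + 1 = 5)
P(c) = -6 + c
P(L(5))**2 = (-6 + 5)**2 = (-1)**2 = 1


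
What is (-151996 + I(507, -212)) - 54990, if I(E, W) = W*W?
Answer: -162042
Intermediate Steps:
I(E, W) = W²
(-151996 + I(507, -212)) - 54990 = (-151996 + (-212)²) - 54990 = (-151996 + 44944) - 54990 = -107052 - 54990 = -162042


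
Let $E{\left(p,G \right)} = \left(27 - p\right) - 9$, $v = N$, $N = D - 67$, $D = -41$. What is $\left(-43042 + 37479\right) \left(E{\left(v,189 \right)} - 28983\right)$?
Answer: $160531491$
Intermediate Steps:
$N = -108$ ($N = -41 - 67 = -108$)
$v = -108$
$E{\left(p,G \right)} = 18 - p$ ($E{\left(p,G \right)} = \left(27 - p\right) - 9 = 18 - p$)
$\left(-43042 + 37479\right) \left(E{\left(v,189 \right)} - 28983\right) = \left(-43042 + 37479\right) \left(\left(18 - -108\right) - 28983\right) = - 5563 \left(\left(18 + 108\right) - 28983\right) = - 5563 \left(126 - 28983\right) = \left(-5563\right) \left(-28857\right) = 160531491$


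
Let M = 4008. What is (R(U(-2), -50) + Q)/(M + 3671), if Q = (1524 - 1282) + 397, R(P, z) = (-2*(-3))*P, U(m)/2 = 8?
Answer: 105/1097 ≈ 0.095716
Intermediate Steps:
U(m) = 16 (U(m) = 2*8 = 16)
R(P, z) = 6*P
Q = 639 (Q = 242 + 397 = 639)
(R(U(-2), -50) + Q)/(M + 3671) = (6*16 + 639)/(4008 + 3671) = (96 + 639)/7679 = 735*(1/7679) = 105/1097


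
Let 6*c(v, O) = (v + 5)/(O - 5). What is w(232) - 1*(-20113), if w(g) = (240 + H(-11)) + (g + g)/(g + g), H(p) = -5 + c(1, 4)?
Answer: 20348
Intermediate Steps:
c(v, O) = (5 + v)/(6*(-5 + O)) (c(v, O) = ((v + 5)/(O - 5))/6 = ((5 + v)/(-5 + O))/6 = (5 + v)/(6*(-5 + O)))
H(p) = -6 (H(p) = -5 + (5 + 1)/(6*(-5 + 4)) = -5 + (⅙)*6/(-1) = -5 + (⅙)*(-1)*6 = -5 - 1 = -6)
w(g) = 235 (w(g) = (240 - 6) + (g + g)/(g + g) = 234 + (2*g)/((2*g)) = 234 + (2*g)*(1/(2*g)) = 234 + 1 = 235)
w(232) - 1*(-20113) = 235 - 1*(-20113) = 235 + 20113 = 20348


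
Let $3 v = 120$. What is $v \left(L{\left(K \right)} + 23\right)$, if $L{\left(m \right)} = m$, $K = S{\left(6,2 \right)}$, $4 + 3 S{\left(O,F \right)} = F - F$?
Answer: $\frac{2600}{3} \approx 866.67$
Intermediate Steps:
$S{\left(O,F \right)} = - \frac{4}{3}$ ($S{\left(O,F \right)} = - \frac{4}{3} + \frac{F - F}{3} = - \frac{4}{3} + \frac{1}{3} \cdot 0 = - \frac{4}{3} + 0 = - \frac{4}{3}$)
$v = 40$ ($v = \frac{1}{3} \cdot 120 = 40$)
$K = - \frac{4}{3} \approx -1.3333$
$v \left(L{\left(K \right)} + 23\right) = 40 \left(- \frac{4}{3} + 23\right) = 40 \cdot \frac{65}{3} = \frac{2600}{3}$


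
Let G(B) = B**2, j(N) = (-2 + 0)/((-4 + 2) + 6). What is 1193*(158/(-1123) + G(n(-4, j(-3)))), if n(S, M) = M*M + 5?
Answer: 587808995/17968 ≈ 32714.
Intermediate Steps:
j(N) = -1/2 (j(N) = -2/(-2 + 6) = -2/4 = -2*1/4 = -1/2)
n(S, M) = 5 + M**2 (n(S, M) = M**2 + 5 = 5 + M**2)
1193*(158/(-1123) + G(n(-4, j(-3)))) = 1193*(158/(-1123) + (5 + (-1/2)**2)**2) = 1193*(158*(-1/1123) + (5 + 1/4)**2) = 1193*(-158/1123 + (21/4)**2) = 1193*(-158/1123 + 441/16) = 1193*(492715/17968) = 587808995/17968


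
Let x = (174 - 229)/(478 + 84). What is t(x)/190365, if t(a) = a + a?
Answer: -11/10698513 ≈ -1.0282e-6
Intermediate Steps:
x = -55/562 ≈ -0.097865
t(a) = 2*a
t(x)/190365 = (2*(-55/562))/190365 = -55/281*1/190365 = -11/10698513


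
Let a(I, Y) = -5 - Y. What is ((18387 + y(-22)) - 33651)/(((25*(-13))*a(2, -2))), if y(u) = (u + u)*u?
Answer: -14296/975 ≈ -14.663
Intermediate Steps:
y(u) = 2*u² (y(u) = (2*u)*u = 2*u²)
((18387 + y(-22)) - 33651)/(((25*(-13))*a(2, -2))) = ((18387 + 2*(-22)²) - 33651)/(((25*(-13))*(-5 - 1*(-2)))) = ((18387 + 2*484) - 33651)/((-325*(-5 + 2))) = ((18387 + 968) - 33651)/((-325*(-3))) = (19355 - 33651)/975 = -14296*1/975 = -14296/975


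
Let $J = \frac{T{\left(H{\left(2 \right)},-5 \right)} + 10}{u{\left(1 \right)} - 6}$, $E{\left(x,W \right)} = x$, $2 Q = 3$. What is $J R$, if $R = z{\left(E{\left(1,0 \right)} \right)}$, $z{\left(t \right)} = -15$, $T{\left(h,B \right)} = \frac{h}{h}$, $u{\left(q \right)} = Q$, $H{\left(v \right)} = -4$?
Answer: $\frac{110}{3} \approx 36.667$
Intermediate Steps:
$Q = \frac{3}{2}$ ($Q = \frac{1}{2} \cdot 3 = \frac{3}{2} \approx 1.5$)
$u{\left(q \right)} = \frac{3}{2}$
$T{\left(h,B \right)} = 1$
$R = -15$
$J = - \frac{22}{9}$ ($J = \frac{1 + 10}{\frac{3}{2} - 6} = \frac{11}{- \frac{9}{2}} = 11 \left(- \frac{2}{9}\right) = - \frac{22}{9} \approx -2.4444$)
$J R = \left(- \frac{22}{9}\right) \left(-15\right) = \frac{110}{3}$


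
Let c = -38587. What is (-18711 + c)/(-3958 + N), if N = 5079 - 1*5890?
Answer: 57298/4769 ≈ 12.015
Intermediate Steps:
N = -811 (N = 5079 - 5890 = -811)
(-18711 + c)/(-3958 + N) = (-18711 - 38587)/(-3958 - 811) = -57298/(-4769) = -57298*(-1/4769) = 57298/4769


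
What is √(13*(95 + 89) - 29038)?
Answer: I*√26646 ≈ 163.24*I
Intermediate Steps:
√(13*(95 + 89) - 29038) = √(13*184 - 29038) = √(2392 - 29038) = √(-26646) = I*√26646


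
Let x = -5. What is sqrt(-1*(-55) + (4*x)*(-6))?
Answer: 5*sqrt(7) ≈ 13.229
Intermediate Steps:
sqrt(-1*(-55) + (4*x)*(-6)) = sqrt(-1*(-55) + (4*(-5))*(-6)) = sqrt(55 - 20*(-6)) = sqrt(55 + 120) = sqrt(175) = 5*sqrt(7)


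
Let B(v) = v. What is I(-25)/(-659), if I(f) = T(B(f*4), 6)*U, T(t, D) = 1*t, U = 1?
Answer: 100/659 ≈ 0.15175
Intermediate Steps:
T(t, D) = t
I(f) = 4*f (I(f) = (f*4)*1 = (4*f)*1 = 4*f)
I(-25)/(-659) = (4*(-25))/(-659) = -100*(-1/659) = 100/659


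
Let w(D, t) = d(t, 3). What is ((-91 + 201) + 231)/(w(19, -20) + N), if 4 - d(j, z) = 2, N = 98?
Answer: 341/100 ≈ 3.4100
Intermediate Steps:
d(j, z) = 2 (d(j, z) = 4 - 1*2 = 4 - 2 = 2)
w(D, t) = 2
((-91 + 201) + 231)/(w(19, -20) + N) = ((-91 + 201) + 231)/(2 + 98) = (110 + 231)/100 = 341*(1/100) = 341/100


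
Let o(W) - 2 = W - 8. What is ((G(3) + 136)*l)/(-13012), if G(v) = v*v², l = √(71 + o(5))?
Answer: -163*√70/13012 ≈ -0.10481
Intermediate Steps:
o(W) = -6 + W (o(W) = 2 + (W - 8) = 2 + (-8 + W) = -6 + W)
l = √70 (l = √(71 + (-6 + 5)) = √(71 - 1) = √70 ≈ 8.3666)
G(v) = v³
((G(3) + 136)*l)/(-13012) = ((3³ + 136)*√70)/(-13012) = ((27 + 136)*√70)*(-1/13012) = (163*√70)*(-1/13012) = -163*√70/13012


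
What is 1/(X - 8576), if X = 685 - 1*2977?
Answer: -1/10868 ≈ -9.2013e-5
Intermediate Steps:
X = -2292 (X = 685 - 2977 = -2292)
1/(X - 8576) = 1/(-2292 - 8576) = 1/(-10868) = -1/10868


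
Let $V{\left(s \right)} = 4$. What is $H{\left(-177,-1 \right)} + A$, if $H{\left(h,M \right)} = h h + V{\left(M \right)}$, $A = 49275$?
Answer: $80608$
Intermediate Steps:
$H{\left(h,M \right)} = 4 + h^{2}$ ($H{\left(h,M \right)} = h h + 4 = h^{2} + 4 = 4 + h^{2}$)
$H{\left(-177,-1 \right)} + A = \left(4 + \left(-177\right)^{2}\right) + 49275 = \left(4 + 31329\right) + 49275 = 31333 + 49275 = 80608$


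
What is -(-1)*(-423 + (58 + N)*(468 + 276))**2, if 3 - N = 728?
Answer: 246682082241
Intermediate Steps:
N = -725 (N = 3 - 1*728 = 3 - 728 = -725)
-(-1)*(-423 + (58 + N)*(468 + 276))**2 = -(-1)*(-423 + (58 - 725)*(468 + 276))**2 = -(-1)*(-423 - 667*744)**2 = -(-1)*(-423 - 496248)**2 = -(-1)*(-496671)**2 = -(-1)*246682082241 = -1*(-246682082241) = 246682082241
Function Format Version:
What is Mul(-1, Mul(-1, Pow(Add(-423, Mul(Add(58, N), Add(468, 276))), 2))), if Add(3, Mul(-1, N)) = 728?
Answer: 246682082241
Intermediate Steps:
N = -725 (N = Add(3, Mul(-1, 728)) = Add(3, -728) = -725)
Mul(-1, Mul(-1, Pow(Add(-423, Mul(Add(58, N), Add(468, 276))), 2))) = Mul(-1, Mul(-1, Pow(Add(-423, Mul(Add(58, -725), Add(468, 276))), 2))) = Mul(-1, Mul(-1, Pow(Add(-423, Mul(-667, 744)), 2))) = Mul(-1, Mul(-1, Pow(Add(-423, -496248), 2))) = Mul(-1, Mul(-1, Pow(-496671, 2))) = Mul(-1, Mul(-1, 246682082241)) = Mul(-1, -246682082241) = 246682082241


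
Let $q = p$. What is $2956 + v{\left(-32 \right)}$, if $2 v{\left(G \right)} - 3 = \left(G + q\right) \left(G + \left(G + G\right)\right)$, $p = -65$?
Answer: $\frac{15227}{2} \approx 7613.5$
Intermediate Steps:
$q = -65$
$v{\left(G \right)} = \frac{3}{2} + \frac{3 G \left(-65 + G\right)}{2}$ ($v{\left(G \right)} = \frac{3}{2} + \frac{\left(G - 65\right) \left(G + \left(G + G\right)\right)}{2} = \frac{3}{2} + \frac{\left(-65 + G\right) \left(G + 2 G\right)}{2} = \frac{3}{2} + \frac{\left(-65 + G\right) 3 G}{2} = \frac{3}{2} + \frac{3 G \left(-65 + G\right)}{2}$)
$2956 + v{\left(-32 \right)} = 2956 + \left(\frac{3}{2} - -3120 + \frac{3 \left(-32\right)^{2}}{2}\right) = 2956 + \left(\frac{3}{2} + 3120 + \frac{3}{2} \cdot 1024\right) = 2956 + \left(\frac{3}{2} + 3120 + 1536\right) = 2956 + \frac{9315}{2} = \frac{15227}{2}$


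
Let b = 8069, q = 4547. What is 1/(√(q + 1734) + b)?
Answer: 8069/65102480 - √6281/65102480 ≈ 0.00012273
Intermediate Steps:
1/(√(q + 1734) + b) = 1/(√(4547 + 1734) + 8069) = 1/(√6281 + 8069) = 1/(8069 + √6281)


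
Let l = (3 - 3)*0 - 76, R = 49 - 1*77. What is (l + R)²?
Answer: 10816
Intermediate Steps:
R = -28 (R = 49 - 77 = -28)
l = -76 (l = 0*0 - 76 = 0 - 76 = -76)
(l + R)² = (-76 - 28)² = (-104)² = 10816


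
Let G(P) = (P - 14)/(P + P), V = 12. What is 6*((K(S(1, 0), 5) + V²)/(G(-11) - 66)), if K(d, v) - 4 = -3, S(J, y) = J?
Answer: -19140/1427 ≈ -13.413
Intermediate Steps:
K(d, v) = 1 (K(d, v) = 4 - 3 = 1)
G(P) = (-14 + P)/(2*P) (G(P) = (-14 + P)/((2*P)) = (-14 + P)*(1/(2*P)) = (-14 + P)/(2*P))
6*((K(S(1, 0), 5) + V²)/(G(-11) - 66)) = 6*((1 + 12²)/((½)*(-14 - 11)/(-11) - 66)) = 6*((1 + 144)/((½)*(-1/11)*(-25) - 66)) = 6*(145/(25/22 - 66)) = 6*(145/(-1427/22)) = 6*(145*(-22/1427)) = 6*(-3190/1427) = -19140/1427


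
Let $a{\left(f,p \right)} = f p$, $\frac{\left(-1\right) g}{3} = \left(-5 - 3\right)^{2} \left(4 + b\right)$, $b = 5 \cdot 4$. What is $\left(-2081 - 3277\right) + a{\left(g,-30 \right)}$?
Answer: $132882$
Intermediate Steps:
$b = 20$
$g = -4608$ ($g = - 3 \left(-5 - 3\right)^{2} \left(4 + 20\right) = - 3 \left(-8\right)^{2} \cdot 24 = - 3 \cdot 64 \cdot 24 = \left(-3\right) 1536 = -4608$)
$\left(-2081 - 3277\right) + a{\left(g,-30 \right)} = \left(-2081 - 3277\right) - -138240 = -5358 + 138240 = 132882$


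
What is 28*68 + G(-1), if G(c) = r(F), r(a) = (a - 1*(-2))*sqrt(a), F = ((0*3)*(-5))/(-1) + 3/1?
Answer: 1904 + 5*sqrt(3) ≈ 1912.7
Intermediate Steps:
F = 3 (F = (0*(-5))*(-1) + 3*1 = 0*(-1) + 3 = 0 + 3 = 3)
r(a) = sqrt(a)*(2 + a) (r(a) = (a + 2)*sqrt(a) = (2 + a)*sqrt(a) = sqrt(a)*(2 + a))
G(c) = 5*sqrt(3) (G(c) = sqrt(3)*(2 + 3) = sqrt(3)*5 = 5*sqrt(3))
28*68 + G(-1) = 28*68 + 5*sqrt(3) = 1904 + 5*sqrt(3)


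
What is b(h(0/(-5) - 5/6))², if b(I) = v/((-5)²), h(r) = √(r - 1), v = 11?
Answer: 121/625 ≈ 0.19360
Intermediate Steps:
h(r) = √(-1 + r)
b(I) = 11/25 (b(I) = 11/((-5)²) = 11/25)
b(h(0/(-5) - 5/6))² = (11/25)² = 121/625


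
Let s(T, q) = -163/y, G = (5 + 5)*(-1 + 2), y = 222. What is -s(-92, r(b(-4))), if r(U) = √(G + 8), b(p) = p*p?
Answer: 163/222 ≈ 0.73423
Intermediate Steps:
G = 10 (G = 10*1 = 10)
b(p) = p²
r(U) = 3*√2 (r(U) = √(10 + 8) = √18 = 3*√2)
s(T, q) = -163/222
-s(-92, r(b(-4))) = -1*(-163/222) = 163/222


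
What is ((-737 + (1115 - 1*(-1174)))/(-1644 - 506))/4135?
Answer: -776/4445125 ≈ -0.00017457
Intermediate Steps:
((-737 + (1115 - 1*(-1174)))/(-1644 - 506))/4135 = ((-737 + (1115 + 1174))/(-2150))*(1/4135) = ((-737 + 2289)*(-1/2150))*(1/4135) = (1552*(-1/2150))*(1/4135) = -776/1075*1/4135 = -776/4445125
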